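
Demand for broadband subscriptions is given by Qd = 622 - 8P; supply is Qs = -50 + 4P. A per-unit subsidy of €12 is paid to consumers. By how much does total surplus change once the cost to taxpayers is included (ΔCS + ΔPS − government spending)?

Pre-subsidy: 622 - 8P = -50 + 4P gives P* = 56, Q* = 174.
With the rebate, buyers effectively pay Pb = Ps − 12, where Ps is the price sellers receive.
Demand in terms of Ps becomes Qd = 622 − 8(Ps − 12) = 718 - 8Ps. Setting this equal to supply: 718 - 8Ps = -50 + 4Ps, so Ps = 64.
Buyers pay Pb = 64 − 12 = 52; Q' = -50 + 4·64 = 206.
ΔCS = ½(174 + 206)(56 − 52) = 760; ΔPS = ½(174 + 206)(64 − 56) = 1520.
Government spending = 12 × 206 = 2472.
Net change = 760 + 1520 − 2472 = -192. The loss equals the DWL triangle ½·12·32.

Net change in total surplus = -€192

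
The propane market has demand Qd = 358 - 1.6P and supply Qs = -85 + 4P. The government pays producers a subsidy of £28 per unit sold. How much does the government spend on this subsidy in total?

Government cost = £7376

Pre-subsidy: 358 - 1.6P = -85 + 4P gives P* = 2215/28, Q* = 1620/7.
With the subsidy, sellers receive Ps = Pb + 28 for each unit, where Pb is the price buyers pay.
Supply in terms of Pb becomes Qs = -85 + 4(Pb + 28) = 27 + 4Pb. Setting this equal to demand: 358 - 1.6Pb = 27 + 4Pb, so Pb = 1655/28.
Sellers receive Ps = 1655/28 + 28 = 2439/28; Q' = 358 − 1.6·(1655/28) = 1844/7.
Government outlay = subsidy × quantity = 28 × 1844/7 = 7376.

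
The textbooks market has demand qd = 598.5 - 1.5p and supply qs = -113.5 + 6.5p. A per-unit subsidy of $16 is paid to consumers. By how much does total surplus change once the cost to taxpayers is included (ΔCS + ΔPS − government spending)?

Pre-subsidy: 598.5 - 1.5p = -113.5 + 6.5p gives p* = 89, q* = 465.
With the rebate, buyers effectively pay pb = ps − 16, where ps is the price sellers receive.
Demand in terms of ps becomes qd = 598.5 − 1.5(ps − 16) = 622.5 - 1.5ps. Setting this equal to supply: 622.5 - 1.5ps = -113.5 + 6.5ps, so ps = 92.
Buyers pay pb = 92 − 16 = 76; q' = -113.5 + 6.5·92 = 484.5.
ΔCS = ½(465 + 484.5)(89 − 76) = 6171.75; ΔPS = ½(465 + 484.5)(92 − 89) = 1424.25.
Government spending = 16 × 484.5 = 7752.
Net change = 6171.75 + 1424.25 − 7752 = -156. The loss equals the DWL triangle ½·16·19.5.

Net change in total surplus = -$156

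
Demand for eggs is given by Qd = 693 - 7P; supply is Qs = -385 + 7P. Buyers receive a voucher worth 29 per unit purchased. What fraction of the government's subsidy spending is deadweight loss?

DWL / government spending = 29/146

Pre-subsidy: 693 - 7P = -385 + 7P gives P* = 77, Q* = 154.
With the rebate, buyers effectively pay Pb = Ps − 29, where Ps is the price sellers receive.
Demand in terms of Ps becomes Qd = 693 − 7(Ps − 29) = 896 - 7Ps. Setting this equal to supply: 896 - 7Ps = -385 + 7Ps, so Ps = 91.5.
Buyers pay Pb = 91.5 − 29 = 62.5; Q' = -385 + 7·91.5 = 255.5.
ΔCS = ½(154 + 255.5)(77 − 62.5) = 2968.875; ΔPS = ½(154 + 255.5)(91.5 − 77) = 2968.875.
Government spending = 29 × 255.5 = 7409.5.
DWL = ½ × 29 × (255.5 − 154) = 1471.75; fraction = 1471.75 / 7409.5 = 29/146.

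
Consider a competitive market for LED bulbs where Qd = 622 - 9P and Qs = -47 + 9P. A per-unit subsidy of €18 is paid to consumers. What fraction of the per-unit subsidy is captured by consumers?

Consumer share = 0.5

Pre-subsidy: 622 - 9P = -47 + 9P gives P* = 223/6, Q* = 287.5.
With the rebate, buyers effectively pay Pb = Ps − 18, where Ps is the price sellers receive.
Demand in terms of Ps becomes Qd = 622 − 9(Ps − 18) = 784 - 9Ps. Setting this equal to supply: 784 - 9Ps = -47 + 9Ps, so Ps = 277/6.
Buyers pay Pb = 277/6 − 18 = 169/6; Q' = -47 + 9·(277/6) = 368.5.
Buyers' price falls by P* − Pb = 223/6 − 169/6 = 9; sellers' price rises by Ps − P* = 277/6 − 223/6 = 9.
So consumers capture 9/18 = 0.5 of each unit of subsidy.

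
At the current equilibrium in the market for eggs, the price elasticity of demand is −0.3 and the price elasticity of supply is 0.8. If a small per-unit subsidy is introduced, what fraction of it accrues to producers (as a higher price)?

For a small subsidy around the equilibrium, the benefit split depends on the relative slopes, which at a point are proportional to the elasticities.
Buyer share = εs/(εs + |εd|) = 0.8/(0.8 + 0.3) = 8/11; seller share = |εd|/(εs + |εd|) = 3/11.
So producers capture 3/11 of the subsidy.

Producer share = 3/11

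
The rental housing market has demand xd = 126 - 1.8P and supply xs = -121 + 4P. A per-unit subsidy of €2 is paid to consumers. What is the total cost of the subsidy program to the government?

Pre-subsidy: 126 - 1.8P = -121 + 4P gives P* = 1235/29, x* = 1431/29.
With the rebate, buyers effectively pay Pb = Ps − 2, where Ps is the price sellers receive.
Demand in terms of Ps becomes xd = 126 − 1.8(Ps − 2) = 129.6 - 1.8Ps. Setting this equal to supply: 129.6 - 1.8Ps = -121 + 4Ps, so Ps = 1253/29.
Buyers pay Pb = 1253/29 − 2 = 1195/29; x' = -121 + 4·(1253/29) = 1503/29.
Government outlay = subsidy × quantity = 2 × 1503/29 = 3006/29.

Government cost = 3006/29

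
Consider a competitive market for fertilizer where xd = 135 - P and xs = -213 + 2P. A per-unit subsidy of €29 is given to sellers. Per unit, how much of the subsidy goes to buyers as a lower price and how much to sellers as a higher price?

Pre-subsidy: 135 - P = -213 + 2P gives P* = 116, x* = 19.
With the subsidy, sellers receive Ps = Pb + 29 for each unit, where Pb is the price buyers pay.
Supply in terms of Pb becomes xs = -213 + 2(Pb + 29) = -155 + 2Pb. Setting this equal to demand: 135 - Pb = -155 + 2Pb, so Pb = 290/3.
Sellers receive Ps = 290/3 + 29 = 377/3; x' = 135 − 1·(290/3) = 115/3.
Buyers' price falls by P* − Pb = 116 − 290/3 = 58/3; sellers' price rises by Ps − P* = 377/3 − 116 = 29/3.

Buyers gain 58/3 per unit; sellers gain 29/3 per unit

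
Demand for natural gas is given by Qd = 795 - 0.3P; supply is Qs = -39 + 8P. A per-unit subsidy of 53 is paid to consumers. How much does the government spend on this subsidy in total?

Government cost = 3432015/83

Pre-subsidy: 795 - 0.3P = -39 + 8P gives P* = 8340/83, Q* = 63483/83.
With the rebate, buyers effectively pay Pb = Ps − 53, where Ps is the price sellers receive.
Demand in terms of Ps becomes Qd = 795 − 0.3(Ps − 53) = 810.9 - 0.3Ps. Setting this equal to supply: 810.9 - 0.3Ps = -39 + 8Ps, so Ps = 8499/83.
Buyers pay Pb = 8499/83 − 53 = 4100/83; Q' = -39 + 8·(8499/83) = 64755/83.
Government outlay = subsidy × quantity = 53 × 64755/83 = 3432015/83.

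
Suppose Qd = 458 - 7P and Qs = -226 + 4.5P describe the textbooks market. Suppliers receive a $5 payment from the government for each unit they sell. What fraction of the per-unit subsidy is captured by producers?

Pre-subsidy: 458 - 7P = -226 + 4.5P gives P* = 1368/23, Q* = 958/23.
With the subsidy, sellers receive Ps = Pb + 5 for each unit, where Pb is the price buyers pay.
Supply in terms of Pb becomes Qs = -226 + 4.5(Pb + 5) = -203.5 + 4.5Pb. Setting this equal to demand: 458 - 7Pb = -203.5 + 4.5Pb, so Pb = 1323/23.
Sellers receive Ps = 1323/23 + 5 = 1438/23; Q' = 458 − 7·(1323/23) = 1273/23.
Buyers' price falls by P* − Pb = 1368/23 − 1323/23 = 45/23; sellers' price rises by Ps − P* = 1438/23 − 1368/23 = 70/23.
So producers capture (70/23)/5 = 14/23 of each unit of subsidy.

Producer share = 14/23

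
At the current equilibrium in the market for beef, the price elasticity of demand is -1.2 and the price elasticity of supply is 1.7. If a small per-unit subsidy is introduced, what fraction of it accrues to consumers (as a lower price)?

For a small subsidy around the equilibrium, the benefit split depends on the relative slopes, which at a point are proportional to the elasticities.
Buyer share = εs/(εs + |εd|) = 1.7/(1.7 + 1.2) = 17/29; seller share = |εd|/(εs + |εd|) = 12/29.

Consumer share = 17/29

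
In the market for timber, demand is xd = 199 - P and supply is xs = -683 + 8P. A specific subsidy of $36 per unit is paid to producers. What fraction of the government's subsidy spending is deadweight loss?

Pre-subsidy: 199 - P = -683 + 8P gives P* = 98, x* = 101.
With the subsidy, sellers receive Ps = Pb + 36 for each unit, where Pb is the price buyers pay.
Supply in terms of Pb becomes xs = -683 + 8(Pb + 36) = -395 + 8Pb. Setting this equal to demand: 199 - Pb = -395 + 8Pb, so Pb = 66.
Sellers receive Ps = 66 + 36 = 102; x' = 199 − 1·66 = 133.
ΔCS = ½(101 + 133)(98 − 66) = 3744; ΔPS = ½(101 + 133)(102 − 98) = 468.
Government spending = 36 × 133 = 4788.
DWL = ½ × 36 × (133 − 101) = 576; fraction = 576 / 4788 = 16/133.

DWL / government spending = 16/133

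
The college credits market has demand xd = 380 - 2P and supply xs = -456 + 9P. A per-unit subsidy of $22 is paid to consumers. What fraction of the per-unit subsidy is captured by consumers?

Consumer share = 9/11

Pre-subsidy: 380 - 2P = -456 + 9P gives P* = 76, x* = 228.
With the rebate, buyers effectively pay Pb = Ps − 22, where Ps is the price sellers receive.
Demand in terms of Ps becomes xd = 380 − 2(Ps − 22) = 424 - 2Ps. Setting this equal to supply: 424 - 2Ps = -456 + 9Ps, so Ps = 80.
Buyers pay Pb = 80 − 22 = 58; x' = -456 + 9·80 = 264.
Buyers' price falls by P* − Pb = 76 − 58 = 18; sellers' price rises by Ps − P* = 80 − 76 = 4.
So consumers capture 18/22 = 9/11 of each unit of subsidy.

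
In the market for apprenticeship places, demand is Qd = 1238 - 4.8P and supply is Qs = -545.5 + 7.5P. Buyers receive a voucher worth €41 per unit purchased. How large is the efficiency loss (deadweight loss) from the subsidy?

Deadweight loss = €2460

Pre-subsidy: 1238 - 4.8P = -545.5 + 7.5P gives P* = 145, Q* = 542.
With the rebate, buyers effectively pay Pb = Ps − 41, where Ps is the price sellers receive.
Demand in terms of Ps becomes Qd = 1238 − 4.8(Ps − 41) = 1434.8 - 4.8Ps. Setting this equal to supply: 1434.8 - 4.8Ps = -545.5 + 7.5Ps, so Ps = 161.
Buyers pay Pb = 161 − 41 = 120; Q' = -545.5 + 7.5·161 = 662.
The subsidy expands output by 662 − 542 = 120 past the efficient level; on those units the gap between marginal cost and willingness to pay runs from 0 up to 41.
DWL = ½ × 41 × 120 = 2460.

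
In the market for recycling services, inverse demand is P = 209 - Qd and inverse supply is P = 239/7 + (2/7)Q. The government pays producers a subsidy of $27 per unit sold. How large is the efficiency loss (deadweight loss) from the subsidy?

Deadweight loss = $283.5

Pre-subsidy: 209 - Q = 239/7 + (2/7)Q gives Q* = 136 and P* = 73.
With the subsidy, sellers receive Ps = Pb + 27 for each unit, where Pb is the price buyers pay.
On the curves, Pb = 209 - Q and Ps = 239/7 + (2/7)Q; the wedge Ps − Pb = 27 gives 239/7 + (2/7)Q − (209 - Q) = 27, so Q' = 157.
Then Pb = 209 − 1·157 = 52 and Ps = 239/7 + (2/7)·157 = 79.
The subsidy expands output by 157 − 136 = 21 past the efficient level; on those units the gap between marginal cost and willingness to pay runs from 0 up to 27.
DWL = ½ × 27 × 21 = 283.5.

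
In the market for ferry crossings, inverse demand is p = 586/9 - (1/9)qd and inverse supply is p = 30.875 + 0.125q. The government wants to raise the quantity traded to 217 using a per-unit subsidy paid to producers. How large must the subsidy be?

Required subsidy s = 17 per unit

At q = 217, from the demand curve buyers pay pb = 586/9 − (1/9)·217 = 41; from the supply curve sellers need ps = 30.875 + 0.125·217 = 58.
The subsidy must fill the gap: s = ps − pb = 58 − 41 = 17.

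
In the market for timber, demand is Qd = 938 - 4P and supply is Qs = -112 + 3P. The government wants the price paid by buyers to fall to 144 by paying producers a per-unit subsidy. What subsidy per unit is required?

Required subsidy s = 14 per unit

At a buyer price of 144, quantity demanded is 938 − 4·144 = 362.
Sellers supply 362 only when they receive Ps with -112 + 3·Ps = 362, i.e. Ps = 158.
s = Ps − Pb = 158 − 144 = 14.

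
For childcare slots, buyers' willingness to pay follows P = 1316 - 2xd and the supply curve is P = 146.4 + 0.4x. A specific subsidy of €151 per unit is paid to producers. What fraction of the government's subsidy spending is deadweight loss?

DWL / government spending = 755/13206

Pre-subsidy: 1316 - 2x = 146.4 + 0.4x gives x* = 1462/3 and P* = 1024/3.
With the subsidy, sellers receive Ps = Pb + 151 for each unit, where Pb is the price buyers pay.
On the curves, Pb = 1316 - 2x and Ps = 146.4 + 0.4x; the wedge Ps − Pb = 151 gives 146.4 + 0.4x − (1316 - 2x) = 151, so x' = 550.25.
Then Pb = 1316 − 2·550.25 = 215.5 and Ps = 146.4 + 0.4·550.25 = 366.5.
ΔCS = ½(1462/3 + 550.25)(1024/3 − 215.5) = 9400505/144; ΔPS = ½(1462/3 + 550.25)(366.5 − 1024/3) = 1880101/144.
Government spending = 151 × 550.25 = 83087.75.
DWL = ½ × 151 × (550.25 − 1462/3) = 114005/24; fraction = (114005/24) / 83087.75 = 755/13206.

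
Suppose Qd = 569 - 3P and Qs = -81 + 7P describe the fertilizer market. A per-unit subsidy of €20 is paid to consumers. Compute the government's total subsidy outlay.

Government cost = €8320

Pre-subsidy: 569 - 3P = -81 + 7P gives P* = 65, Q* = 374.
With the rebate, buyers effectively pay Pb = Ps − 20, where Ps is the price sellers receive.
Demand in terms of Ps becomes Qd = 569 − 3(Ps − 20) = 629 - 3Ps. Setting this equal to supply: 629 - 3Ps = -81 + 7Ps, so Ps = 71.
Buyers pay Pb = 71 − 20 = 51; Q' = -81 + 7·71 = 416.
Government outlay = subsidy × quantity = 20 × 416 = 8320.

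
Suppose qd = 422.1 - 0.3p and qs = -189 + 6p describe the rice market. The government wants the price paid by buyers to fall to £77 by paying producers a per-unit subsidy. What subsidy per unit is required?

Required subsidy s = £21 per unit

At a buyer price of 77, quantity demanded is 422.1 − 0.3·77 = 399.
Sellers supply 399 only when they receive ps with -189 + 6·ps = 399, i.e. ps = 98.
s = ps − pb = 98 − 77 = 21.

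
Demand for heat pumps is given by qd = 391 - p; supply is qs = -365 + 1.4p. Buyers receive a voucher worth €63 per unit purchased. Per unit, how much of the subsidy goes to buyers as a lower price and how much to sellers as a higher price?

Pre-subsidy: 391 - p = -365 + 1.4p gives p* = 315, q* = 76.
With the rebate, buyers effectively pay pb = ps − 63, where ps is the price sellers receive.
Demand in terms of ps becomes qd = 391 − 1(ps − 63) = 454 - ps. Setting this equal to supply: 454 - ps = -365 + 1.4ps, so ps = 341.25.
Buyers pay pb = 341.25 − 63 = 278.25; q' = -365 + 1.4·341.25 = 112.75.
Buyers' price falls by p* − pb = 315 − 278.25 = 36.75; sellers' price rises by ps − p* = 341.25 − 315 = 26.25.

Buyers gain €36.75 per unit; sellers gain €26.25 per unit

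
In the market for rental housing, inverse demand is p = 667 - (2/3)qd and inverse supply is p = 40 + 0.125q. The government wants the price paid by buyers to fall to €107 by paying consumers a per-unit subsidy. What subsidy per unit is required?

At a buyer price of 107, quantity demanded is 1000.5 − 1.5·107 = 840.
Sellers supply 840 only when they receive ps = 40 + 0.125·840 = 145.
s = ps − pb = 145 − 107 = 38.

Required subsidy s = €38 per unit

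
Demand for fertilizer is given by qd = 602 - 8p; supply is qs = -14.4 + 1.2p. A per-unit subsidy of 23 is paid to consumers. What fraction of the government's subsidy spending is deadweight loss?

DWL / government spending = 2/15

Pre-subsidy: 602 - 8p = -14.4 + 1.2p gives p* = 67, q* = 66.
With the rebate, buyers effectively pay pb = ps − 23, where ps is the price sellers receive.
Demand in terms of ps becomes qd = 602 − 8(ps − 23) = 786 - 8ps. Setting this equal to supply: 786 - 8ps = -14.4 + 1.2ps, so ps = 87.
Buyers pay pb = 87 − 23 = 64; q' = -14.4 + 1.2·87 = 90.
ΔCS = ½(66 + 90)(67 − 64) = 234; ΔPS = ½(66 + 90)(87 − 67) = 1560.
Government spending = 23 × 90 = 2070.
DWL = ½ × 23 × (90 − 66) = 276; fraction = 276 / 2070 = 2/15.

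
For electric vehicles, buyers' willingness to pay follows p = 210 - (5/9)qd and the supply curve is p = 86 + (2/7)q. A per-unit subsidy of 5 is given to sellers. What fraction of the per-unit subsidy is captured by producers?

Producer share = 18/53

Pre-subsidy: 210 - (5/9)q = 86 + (2/7)q gives q* = 7812/53 and p* = 6790/53.
With the subsidy, sellers receive ps = pb + 5 for each unit, where pb is the price buyers pay.
On the curves, pb = 210 - (5/9)q and ps = 86 + (2/7)q; the wedge ps − pb = 5 gives 86 + (2/7)q − (210 - (5/9)q) = 5, so q' = 8127/53.
Then pb = 210 − (5/9)·(8127/53) = 6615/53 and ps = 86 + (2/7)·(8127/53) = 6880/53.
Buyers' price falls by p* − pb = 6790/53 − 6615/53 = 175/53; sellers' price rises by ps − p* = 6880/53 − 6790/53 = 90/53.
So producers capture (90/53)/5 = 18/53 of each unit of subsidy.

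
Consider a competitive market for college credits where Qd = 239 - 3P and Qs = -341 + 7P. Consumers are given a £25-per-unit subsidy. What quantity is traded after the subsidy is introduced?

Pre-subsidy: 239 - 3P = -341 + 7P gives P* = 58, Q* = 65.
With the rebate, buyers effectively pay Pb = Ps − 25, where Ps is the price sellers receive.
Demand in terms of Ps becomes Qd = 239 − 3(Ps − 25) = 314 - 3Ps. Setting this equal to supply: 314 - 3Ps = -341 + 7Ps, so Ps = 65.5.
Buyers pay Pb = 65.5 − 25 = 40.5; Q' = -341 + 7·65.5 = 117.5.

Q' = 117.5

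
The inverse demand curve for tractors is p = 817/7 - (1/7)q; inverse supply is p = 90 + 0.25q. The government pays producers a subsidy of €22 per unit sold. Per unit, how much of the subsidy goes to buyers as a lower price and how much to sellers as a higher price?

Buyers gain €8 per unit; sellers gain €14 per unit

Pre-subsidy: 817/7 - (1/7)q = 90 + 0.25q gives q* = 68 and p* = 107.
With the subsidy, sellers receive ps = pb + 22 for each unit, where pb is the price buyers pay.
On the curves, pb = 817/7 - (1/7)q and ps = 90 + 0.25q; the wedge ps − pb = 22 gives 90 + 0.25q − (817/7 - (1/7)q) = 22, so q' = 124.
Then pb = 817/7 − (1/7)·124 = 99 and ps = 90 + 0.25·124 = 121.
Buyers' price falls by p* − pb = 107 − 99 = 8; sellers' price rises by ps − p* = 121 − 107 = 14.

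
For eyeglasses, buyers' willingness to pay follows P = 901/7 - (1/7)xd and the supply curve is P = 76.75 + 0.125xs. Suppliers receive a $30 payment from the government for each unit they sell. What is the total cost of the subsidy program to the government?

Pre-subsidy: 901/7 - (1/7)x = 76.75 + 0.125x gives x* = 194 and P* = 101.
With the subsidy, sellers receive Ps = Pb + 30 for each unit, where Pb is the price buyers pay.
On the curves, Pb = 901/7 - (1/7)x and Ps = 76.75 + 0.125x; the wedge Ps − Pb = 30 gives 76.75 + 0.125x − (901/7 - (1/7)x) = 30, so x' = 306.
Then Pb = 901/7 − (1/7)·306 = 85 and Ps = 76.75 + 0.125·306 = 115.
Government outlay = subsidy × quantity = 30 × 306 = 9180.

Government cost = $9180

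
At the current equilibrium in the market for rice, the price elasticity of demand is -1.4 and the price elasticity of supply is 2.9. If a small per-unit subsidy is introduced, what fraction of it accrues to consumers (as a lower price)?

For a small subsidy around the equilibrium, the benefit split depends on the relative slopes, which at a point are proportional to the elasticities.
Buyer share = εs/(εs + |εd|) = 2.9/(2.9 + 1.4) = 29/43; seller share = |εd|/(εs + |εd|) = 14/43.

Consumer share = 29/43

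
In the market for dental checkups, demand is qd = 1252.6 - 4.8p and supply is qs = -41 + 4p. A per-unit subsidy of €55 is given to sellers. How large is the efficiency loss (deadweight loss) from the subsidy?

Deadweight loss = €3300

Pre-subsidy: 1252.6 - 4.8p = -41 + 4p gives p* = 147, q* = 547.
With the subsidy, sellers receive ps = pb + 55 for each unit, where pb is the price buyers pay.
Supply in terms of pb becomes qs = -41 + 4(pb + 55) = 179 + 4pb. Setting this equal to demand: 1252.6 - 4.8pb = 179 + 4pb, so pb = 122.
Sellers receive ps = 122 + 55 = 177; q' = 1252.6 − 4.8·122 = 667.
The subsidy expands output by 667 − 547 = 120 past the efficient level; on those units the gap between marginal cost and willingness to pay runs from 0 up to 55.
DWL = ½ × 55 × 120 = 3300.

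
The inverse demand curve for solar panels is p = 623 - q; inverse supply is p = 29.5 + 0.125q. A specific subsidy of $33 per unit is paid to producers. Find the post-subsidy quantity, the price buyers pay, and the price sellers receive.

Pre-subsidy: 623 - q = 29.5 + 0.125q gives q* = 4748/9 and p* = 859/9.
With the subsidy, sellers receive ps = pb + 33 for each unit, where pb is the price buyers pay.
On the curves, pb = 623 - q and ps = 29.5 + 0.125q; the wedge ps − pb = 33 gives 29.5 + 0.125q − (623 - q) = 33, so q' = 5012/9.
Then pb = 623 − 1·(5012/9) = 595/9 and ps = 29.5 + 0.125·(5012/9) = 892/9.

q' = 5012/9; buyers pay 595/9; sellers receive 892/9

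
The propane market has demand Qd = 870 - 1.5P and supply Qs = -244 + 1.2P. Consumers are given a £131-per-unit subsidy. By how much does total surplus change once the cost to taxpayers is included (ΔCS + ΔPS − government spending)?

Pre-subsidy: 870 - 1.5P = -244 + 1.2P gives P* = 11140/27, Q* = 2260/9.
With the rebate, buyers effectively pay Pb = Ps − 131, where Ps is the price sellers receive.
Demand in terms of Ps becomes Qd = 870 − 1.5(Ps − 131) = 1066.5 - 1.5Ps. Setting this equal to supply: 1066.5 - 1.5Ps = -244 + 1.2Ps, so Ps = 13105/27.
Buyers pay Pb = 13105/27 − 131 = 9568/27; Q' = -244 + 1.2·(13105/27) = 3046/9.
ΔCS = ½(2260/9 + 3046/9)(11140/27 − 9568/27) = 1390172/81; ΔPS = ½(2260/9 + 3046/9)(13105/27 − 11140/27) = 1737715/81.
Government spending = 131 × 3046/9 = 399026/9.
Net change = 1390172/81 + 1737715/81 − 399026/9 = -17161/3. The loss equals the DWL triangle ½·131·262/3.

Net change in total surplus = -17161/3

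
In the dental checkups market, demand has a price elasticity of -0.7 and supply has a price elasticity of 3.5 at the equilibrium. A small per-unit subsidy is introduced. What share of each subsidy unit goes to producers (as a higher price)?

Producer share = 1/6

For a small subsidy around the equilibrium, the benefit split depends on the relative slopes, which at a point are proportional to the elasticities.
Buyer share = εs/(εs + |εd|) = 3.5/(3.5 + 0.7) = 5/6; seller share = |εd|/(εs + |εd|) = 1/6.
So producers capture 1/6 of the subsidy.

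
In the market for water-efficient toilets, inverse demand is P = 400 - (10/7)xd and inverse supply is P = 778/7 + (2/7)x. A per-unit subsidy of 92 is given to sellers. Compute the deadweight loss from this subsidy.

Pre-subsidy: 400 - (10/7)x = 778/7 + (2/7)x gives x* = 168.5 and P* = 1115/7.
With the subsidy, sellers receive Ps = Pb + 92 for each unit, where Pb is the price buyers pay.
On the curves, Pb = 400 - (10/7)x and Ps = 778/7 + (2/7)x; the wedge Ps − Pb = 92 gives 778/7 + (2/7)x − (400 - (10/7)x) = 92, so x' = 1333/6.
Then Pb = 400 − (10/7)·(1333/6) = 1735/21 and Ps = 778/7 + (2/7)·(1333/6) = 3667/21.
The subsidy expands output by 1333/6 − 168.5 = 161/3 past the efficient level; on those units the gap between marginal cost and willingness to pay runs from 0 up to 92.
DWL = ½ × 92 × 161/3 = 7406/3.

Deadweight loss = 7406/3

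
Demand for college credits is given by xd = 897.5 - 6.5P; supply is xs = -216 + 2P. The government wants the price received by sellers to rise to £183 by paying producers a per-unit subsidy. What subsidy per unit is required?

Required subsidy s = £68 per unit

At a seller price of 183, quantity supplied is -216 + 2·183 = 150.
Buyers absorb 150 only when they pay Pb with 897.5 − 6.5·Pb = 150, i.e. Pb = 115.
s = Ps − Pb = 183 − 115 = 68.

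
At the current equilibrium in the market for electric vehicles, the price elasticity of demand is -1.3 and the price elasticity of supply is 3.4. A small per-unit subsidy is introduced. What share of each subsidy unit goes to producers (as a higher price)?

Producer share = 13/47

For a small subsidy around the equilibrium, the benefit split depends on the relative slopes, which at a point are proportional to the elasticities.
Buyer share = εs/(εs + |εd|) = 3.4/(3.4 + 1.3) = 34/47; seller share = |εd|/(εs + |εd|) = 13/47.
So producers capture 13/47 of the subsidy.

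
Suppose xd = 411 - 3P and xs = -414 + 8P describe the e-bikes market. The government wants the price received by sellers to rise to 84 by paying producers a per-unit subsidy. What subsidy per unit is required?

Required subsidy s = 33 per unit

At a seller price of 84, quantity supplied is -414 + 8·84 = 258.
Buyers absorb 258 only when they pay Pb with 411 − 3·Pb = 258, i.e. Pb = 51.
s = Ps − Pb = 84 − 51 = 33.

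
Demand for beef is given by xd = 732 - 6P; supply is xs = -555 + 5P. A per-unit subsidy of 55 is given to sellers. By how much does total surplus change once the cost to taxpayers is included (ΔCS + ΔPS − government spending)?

Net change in total surplus = -4125

Pre-subsidy: 732 - 6P = -555 + 5P gives P* = 117, x* = 30.
With the subsidy, sellers receive Ps = Pb + 55 for each unit, where Pb is the price buyers pay.
Supply in terms of Pb becomes xs = -555 + 5(Pb + 55) = -280 + 5Pb. Setting this equal to demand: 732 - 6Pb = -280 + 5Pb, so Pb = 92.
Sellers receive Ps = 92 + 55 = 147; x' = 732 − 6·92 = 180.
ΔCS = ½(30 + 180)(117 − 92) = 2625; ΔPS = ½(30 + 180)(147 − 117) = 3150.
Government spending = 55 × 180 = 9900.
Net change = 2625 + 3150 − 9900 = -4125. The loss equals the DWL triangle ½·55·150.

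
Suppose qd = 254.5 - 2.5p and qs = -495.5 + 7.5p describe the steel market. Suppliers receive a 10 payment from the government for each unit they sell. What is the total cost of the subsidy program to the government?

Pre-subsidy: 254.5 - 2.5p = -495.5 + 7.5p gives p* = 75, q* = 67.
With the subsidy, sellers receive ps = pb + 10 for each unit, where pb is the price buyers pay.
Supply in terms of pb becomes qs = -495.5 + 7.5(pb + 10) = -420.5 + 7.5pb. Setting this equal to demand: 254.5 - 2.5pb = -420.5 + 7.5pb, so pb = 67.5.
Sellers receive ps = 67.5 + 10 = 77.5; q' = 254.5 − 2.5·67.5 = 85.75.
Government outlay = subsidy × quantity = 10 × 85.75 = 857.5.

Government cost = 857.5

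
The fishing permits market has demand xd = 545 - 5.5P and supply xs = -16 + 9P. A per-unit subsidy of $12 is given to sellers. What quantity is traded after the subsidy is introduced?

Pre-subsidy: 545 - 5.5P = -16 + 9P gives P* = 1122/29, x* = 9634/29.
With the subsidy, sellers receive Ps = Pb + 12 for each unit, where Pb is the price buyers pay.
Supply in terms of Pb becomes xs = -16 + 9(Pb + 12) = 92 + 9Pb. Setting this equal to demand: 545 - 5.5Pb = 92 + 9Pb, so Pb = 906/29.
Sellers receive Ps = 906/29 + 12 = 1254/29; x' = 545 − 5.5·(906/29) = 10822/29.

x' = 10822/29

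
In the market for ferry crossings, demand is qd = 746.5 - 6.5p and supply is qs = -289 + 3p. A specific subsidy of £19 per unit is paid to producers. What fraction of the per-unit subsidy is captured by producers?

Producer share = 13/19

Pre-subsidy: 746.5 - 6.5p = -289 + 3p gives p* = 109, q* = 38.
With the subsidy, sellers receive ps = pb + 19 for each unit, where pb is the price buyers pay.
Supply in terms of pb becomes qs = -289 + 3(pb + 19) = -232 + 3pb. Setting this equal to demand: 746.5 - 6.5pb = -232 + 3pb, so pb = 103.
Sellers receive ps = 103 + 19 = 122; q' = 746.5 − 6.5·103 = 77.
Buyers' price falls by p* − pb = 109 − 103 = 6; sellers' price rises by ps − p* = 122 − 109 = 13.
So producers capture 13/19 = 13/19 of each unit of subsidy.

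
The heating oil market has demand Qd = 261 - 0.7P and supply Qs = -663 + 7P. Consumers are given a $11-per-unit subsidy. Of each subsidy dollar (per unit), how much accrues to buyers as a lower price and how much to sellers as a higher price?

Pre-subsidy: 261 - 0.7P = -663 + 7P gives P* = 120, Q* = 177.
With the rebate, buyers effectively pay Pb = Ps − 11, where Ps is the price sellers receive.
Demand in terms of Ps becomes Qd = 261 − 0.7(Ps − 11) = 268.7 - 0.7Ps. Setting this equal to supply: 268.7 - 0.7Ps = -663 + 7Ps, so Ps = 121.
Buyers pay Pb = 121 − 11 = 110; Q' = -663 + 7·121 = 184.
Buyers' price falls by P* − Pb = 120 − 110 = 10; sellers' price rises by Ps − P* = 121 − 120 = 1.

Buyers gain $10 per unit; sellers gain $1 per unit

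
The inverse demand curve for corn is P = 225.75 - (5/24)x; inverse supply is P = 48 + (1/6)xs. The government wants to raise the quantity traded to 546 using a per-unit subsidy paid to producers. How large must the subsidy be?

Required subsidy s = 27 per unit

At x = 546, from the demand curve buyers pay Pb = 225.75 − (5/24)·546 = 112; from the supply curve sellers need Ps = 48 + (1/6)·546 = 139.
The subsidy must fill the gap: s = Ps − Pb = 139 − 112 = 27.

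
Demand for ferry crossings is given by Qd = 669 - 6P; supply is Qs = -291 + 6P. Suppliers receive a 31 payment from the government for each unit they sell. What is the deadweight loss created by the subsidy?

Deadweight loss = 1441.5

Pre-subsidy: 669 - 6P = -291 + 6P gives P* = 80, Q* = 189.
With the subsidy, sellers receive Ps = Pb + 31 for each unit, where Pb is the price buyers pay.
Supply in terms of Pb becomes Qs = -291 + 6(Pb + 31) = -105 + 6Pb. Setting this equal to demand: 669 - 6Pb = -105 + 6Pb, so Pb = 64.5.
Sellers receive Ps = 64.5 + 31 = 95.5; Q' = 669 − 6·64.5 = 282.
The subsidy expands output by 282 − 189 = 93 past the efficient level; on those units the gap between marginal cost and willingness to pay runs from 0 up to 31.
DWL = ½ × 31 × 93 = 1441.5.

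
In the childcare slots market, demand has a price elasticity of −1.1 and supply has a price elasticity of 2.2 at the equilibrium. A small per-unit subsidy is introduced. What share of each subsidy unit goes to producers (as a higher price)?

Producer share = 1/3

For a small subsidy around the equilibrium, the benefit split depends on the relative slopes, which at a point are proportional to the elasticities.
Buyer share = εs/(εs + |εd|) = 2.2/(2.2 + 1.1) = 2/3; seller share = |εd|/(εs + |εd|) = 1/3.
So producers capture 1/3 of the subsidy.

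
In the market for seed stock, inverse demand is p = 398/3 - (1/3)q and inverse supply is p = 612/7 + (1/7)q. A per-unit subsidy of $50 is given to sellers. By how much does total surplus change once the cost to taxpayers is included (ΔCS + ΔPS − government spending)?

Net change in total surplus = -$2625

Pre-subsidy: 398/3 - (1/3)q = 612/7 + (1/7)q gives q* = 95 and p* = 101.
With the subsidy, sellers receive ps = pb + 50 for each unit, where pb is the price buyers pay.
On the curves, pb = 398/3 - (1/3)q and ps = 612/7 + (1/7)q; the wedge ps − pb = 50 gives 612/7 + (1/7)q − (398/3 - (1/3)q) = 50, so q' = 200.
Then pb = 398/3 − (1/3)·200 = 66 and ps = 612/7 + (1/7)·200 = 116.
ΔCS = ½(95 + 200)(101 − 66) = 5162.5; ΔPS = ½(95 + 200)(116 − 101) = 2212.5.
Government spending = 50 × 200 = 10000.
Net change = 5162.5 + 2212.5 − 10000 = -2625. The loss equals the DWL triangle ½·50·105.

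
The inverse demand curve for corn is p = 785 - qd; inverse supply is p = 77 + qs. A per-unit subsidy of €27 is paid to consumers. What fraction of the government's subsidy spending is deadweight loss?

DWL / government spending = 9/490

Pre-subsidy: 785 - q = 77 + q gives q* = 354 and p* = 431.
With the rebate, buyers effectively pay pb = ps − 27, where ps is the price sellers receive.
On the curves, pb = 785 - q and ps = 77 + q; the wedge ps − pb = 27 gives 77 + q − (785 - q) = 27, so q' = 367.5.
Then pb = 785 − 1·367.5 = 417.5 and ps = 77 + 1·367.5 = 444.5.
ΔCS = ½(354 + 367.5)(431 − 417.5) = 4870.125; ΔPS = ½(354 + 367.5)(444.5 − 431) = 4870.125.
Government spending = 27 × 367.5 = 9922.5.
DWL = ½ × 27 × (367.5 − 354) = 182.25; fraction = 182.25 / 9922.5 = 9/490.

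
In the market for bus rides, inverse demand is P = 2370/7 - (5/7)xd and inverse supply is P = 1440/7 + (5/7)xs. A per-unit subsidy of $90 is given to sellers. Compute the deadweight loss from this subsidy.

Deadweight loss = $2835

Pre-subsidy: 2370/7 - (5/7)x = 1440/7 + (5/7)x gives x* = 93 and P* = 1905/7.
With the subsidy, sellers receive Ps = Pb + 90 for each unit, where Pb is the price buyers pay.
On the curves, Pb = 2370/7 - (5/7)x and Ps = 1440/7 + (5/7)x; the wedge Ps − Pb = 90 gives 1440/7 + (5/7)x − (2370/7 - (5/7)x) = 90, so x' = 156.
Then Pb = 2370/7 − (5/7)·156 = 1590/7 and Ps = 1440/7 + (5/7)·156 = 2220/7.
The subsidy expands output by 156 − 93 = 63 past the efficient level; on those units the gap between marginal cost and willingness to pay runs from 0 up to 90.
DWL = ½ × 90 × 63 = 2835.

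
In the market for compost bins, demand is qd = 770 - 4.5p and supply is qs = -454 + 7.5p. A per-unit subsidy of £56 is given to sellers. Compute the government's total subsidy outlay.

Government cost = £26236

Pre-subsidy: 770 - 4.5p = -454 + 7.5p gives p* = 102, q* = 311.
With the subsidy, sellers receive ps = pb + 56 for each unit, where pb is the price buyers pay.
Supply in terms of pb becomes qs = -454 + 7.5(pb + 56) = -34 + 7.5pb. Setting this equal to demand: 770 - 4.5pb = -34 + 7.5pb, so pb = 67.
Sellers receive ps = 67 + 56 = 123; q' = 770 − 4.5·67 = 468.5.
Government outlay = subsidy × quantity = 56 × 468.5 = 26236.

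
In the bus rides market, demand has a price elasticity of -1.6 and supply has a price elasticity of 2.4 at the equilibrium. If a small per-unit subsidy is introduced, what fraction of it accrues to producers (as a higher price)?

For a small subsidy around the equilibrium, the benefit split depends on the relative slopes, which at a point are proportional to the elasticities.
Buyer share = εs/(εs + |εd|) = 2.4/(2.4 + 1.6) = 0.6; seller share = |εd|/(εs + |εd|) = 0.4.
So producers capture 0.4 of the subsidy.

Producer share = 0.4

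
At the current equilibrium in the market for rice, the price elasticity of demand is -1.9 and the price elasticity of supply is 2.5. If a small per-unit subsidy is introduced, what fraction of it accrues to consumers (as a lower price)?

For a small subsidy around the equilibrium, the benefit split depends on the relative slopes, which at a point are proportional to the elasticities.
Buyer share = εs/(εs + |εd|) = 2.5/(2.5 + 1.9) = 25/44; seller share = |εd|/(εs + |εd|) = 19/44.

Consumer share = 25/44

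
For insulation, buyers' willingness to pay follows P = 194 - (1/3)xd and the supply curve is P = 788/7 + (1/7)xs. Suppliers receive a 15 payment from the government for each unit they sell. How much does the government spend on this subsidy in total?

Government cost = 3037.5

Pre-subsidy: 194 - (1/3)x = 788/7 + (1/7)x gives x* = 171 and P* = 137.
With the subsidy, sellers receive Ps = Pb + 15 for each unit, where Pb is the price buyers pay.
On the curves, Pb = 194 - (1/3)x and Ps = 788/7 + (1/7)x; the wedge Ps − Pb = 15 gives 788/7 + (1/7)x − (194 - (1/3)x) = 15, so x' = 202.5.
Then Pb = 194 − (1/3)·202.5 = 126.5 and Ps = 788/7 + (1/7)·202.5 = 141.5.
Government outlay = subsidy × quantity = 15 × 202.5 = 3037.5.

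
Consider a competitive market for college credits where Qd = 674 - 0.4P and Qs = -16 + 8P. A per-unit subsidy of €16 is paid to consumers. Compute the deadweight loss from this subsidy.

Deadweight loss = 1024/21

Pre-subsidy: 674 - 0.4P = -16 + 8P gives P* = 575/7, Q* = 4488/7.
With the rebate, buyers effectively pay Pb = Ps − 16, where Ps is the price sellers receive.
Demand in terms of Ps becomes Qd = 674 − 0.4(Ps − 16) = 680.4 - 0.4Ps. Setting this equal to supply: 680.4 - 0.4Ps = -16 + 8Ps, so Ps = 1741/21.
Buyers pay Pb = 1741/21 − 16 = 1405/21; Q' = -16 + 8·(1741/21) = 13592/21.
The subsidy expands output by 13592/21 − 4488/7 = 128/21 past the efficient level; on those units the gap between marginal cost and willingness to pay runs from 0 up to 16.
DWL = ½ × 16 × 128/21 = 1024/21.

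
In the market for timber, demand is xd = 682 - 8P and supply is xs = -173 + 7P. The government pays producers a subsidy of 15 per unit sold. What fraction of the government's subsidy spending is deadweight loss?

DWL / government spending = 14/141

Pre-subsidy: 682 - 8P = -173 + 7P gives P* = 57, x* = 226.
With the subsidy, sellers receive Ps = Pb + 15 for each unit, where Pb is the price buyers pay.
Supply in terms of Pb becomes xs = -173 + 7(Pb + 15) = -68 + 7Pb. Setting this equal to demand: 682 - 8Pb = -68 + 7Pb, so Pb = 50.
Sellers receive Ps = 50 + 15 = 65; x' = 682 − 8·50 = 282.
ΔCS = ½(226 + 282)(57 − 50) = 1778; ΔPS = ½(226 + 282)(65 − 57) = 2032.
Government spending = 15 × 282 = 4230.
DWL = ½ × 15 × (282 − 226) = 420; fraction = 420 / 4230 = 14/141.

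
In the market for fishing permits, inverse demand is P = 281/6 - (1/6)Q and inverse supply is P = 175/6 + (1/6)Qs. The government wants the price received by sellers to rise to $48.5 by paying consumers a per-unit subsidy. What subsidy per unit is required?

Required subsidy s = $21 per unit

At a seller price of 48.5, quantity supplied is -175 + 6·48.5 = 116.
Buyers absorb 116 only when they pay Pb = 281/6 − (1/6)·116 = 27.5.
s = Ps − Pb = 48.5 − 27.5 = 21.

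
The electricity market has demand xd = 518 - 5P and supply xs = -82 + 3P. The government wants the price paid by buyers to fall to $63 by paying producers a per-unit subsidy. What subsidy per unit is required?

At a buyer price of 63, quantity demanded is 518 − 5·63 = 203.
Sellers supply 203 only when they receive Ps with -82 + 3·Ps = 203, i.e. Ps = 95.
s = Ps − Pb = 95 − 63 = 32.

Required subsidy s = $32 per unit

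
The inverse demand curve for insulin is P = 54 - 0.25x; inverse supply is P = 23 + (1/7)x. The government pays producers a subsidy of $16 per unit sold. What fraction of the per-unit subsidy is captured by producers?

Pre-subsidy: 54 - 0.25x = 23 + (1/7)x gives x* = 868/11 and P* = 377/11.
With the subsidy, sellers receive Ps = Pb + 16 for each unit, where Pb is the price buyers pay.
On the curves, Pb = 54 - 0.25x and Ps = 23 + (1/7)x; the wedge Ps − Pb = 16 gives 23 + (1/7)x − (54 - 0.25x) = 16, so x' = 1316/11.
Then Pb = 54 − 0.25·(1316/11) = 265/11 and Ps = 23 + (1/7)·(1316/11) = 441/11.
Buyers' price falls by P* − Pb = 377/11 − 265/11 = 112/11; sellers' price rises by Ps − P* = 441/11 − 377/11 = 64/11.
So producers capture (64/11)/16 = 4/11 of each unit of subsidy.

Producer share = 4/11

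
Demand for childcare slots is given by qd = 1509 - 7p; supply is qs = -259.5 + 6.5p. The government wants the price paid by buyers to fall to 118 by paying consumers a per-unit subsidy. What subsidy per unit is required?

At a buyer price of 118, quantity demanded is 1509 − 7·118 = 683.
Sellers supply 683 only when they receive ps with -259.5 + 6.5·ps = 683, i.e. ps = 145.
s = ps − pb = 145 − 118 = 27.

Required subsidy s = 27 per unit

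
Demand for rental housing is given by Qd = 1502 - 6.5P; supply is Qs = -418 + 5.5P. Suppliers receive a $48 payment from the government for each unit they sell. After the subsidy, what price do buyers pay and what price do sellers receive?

Pre-subsidy: 1502 - 6.5P = -418 + 5.5P gives P* = 160, Q* = 462.
With the subsidy, sellers receive Ps = Pb + 48 for each unit, where Pb is the price buyers pay.
Supply in terms of Pb becomes Qs = -418 + 5.5(Pb + 48) = -154 + 5.5Pb. Setting this equal to demand: 1502 - 6.5Pb = -154 + 5.5Pb, so Pb = 138.
Sellers receive Ps = 138 + 48 = 186; Q' = 1502 − 6.5·138 = 605.

Buyers pay $138; sellers receive $186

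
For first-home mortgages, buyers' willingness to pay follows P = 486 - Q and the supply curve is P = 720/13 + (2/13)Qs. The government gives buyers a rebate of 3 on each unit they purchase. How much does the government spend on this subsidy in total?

Government cost = 1127.4

Pre-subsidy: 486 - Q = 720/13 + (2/13)Q gives Q* = 373.2 and P* = 112.8.
With the rebate, buyers effectively pay Pb = Ps − 3, where Ps is the price sellers receive.
On the curves, Pb = 486 - Q and Ps = 720/13 + (2/13)Q; the wedge Ps − Pb = 3 gives 720/13 + (2/13)Q − (486 - Q) = 3, so Q' = 375.8.
Then Pb = 486 − 1·375.8 = 110.2 and Ps = 720/13 + (2/13)·375.8 = 113.2.
Government outlay = subsidy × quantity = 3 × 375.8 = 1127.4.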